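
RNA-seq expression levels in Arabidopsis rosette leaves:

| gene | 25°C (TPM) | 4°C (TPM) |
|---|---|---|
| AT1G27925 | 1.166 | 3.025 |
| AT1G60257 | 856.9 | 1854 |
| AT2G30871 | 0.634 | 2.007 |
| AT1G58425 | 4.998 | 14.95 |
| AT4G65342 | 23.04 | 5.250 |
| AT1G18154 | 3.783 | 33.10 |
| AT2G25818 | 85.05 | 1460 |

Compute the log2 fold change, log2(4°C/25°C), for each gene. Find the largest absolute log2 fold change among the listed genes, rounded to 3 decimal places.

4.102

log2(3.025/1.166) = 1.375  (AT1G27925)
log2(1854/856.9) = 1.113  (AT1G60257)
log2(2.007/0.634) = 1.662  (AT2G30871)
log2(14.95/4.998) = 1.581  (AT1G58425)
log2(5.250/23.04) = -2.134  (AT4G65342)
log2(33.10/3.783) = 3.129  (AT1G18154)
log2(1460/85.05) = 4.102  (AT2G25818)
The largest magnitude belongs to AT2G25818.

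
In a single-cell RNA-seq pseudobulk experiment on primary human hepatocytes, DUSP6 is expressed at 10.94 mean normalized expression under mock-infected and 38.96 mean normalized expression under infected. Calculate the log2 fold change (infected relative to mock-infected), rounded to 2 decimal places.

Fold change = 38.96 / 10.94 = 3.5612
log2(3.5612) = 1.832

1.83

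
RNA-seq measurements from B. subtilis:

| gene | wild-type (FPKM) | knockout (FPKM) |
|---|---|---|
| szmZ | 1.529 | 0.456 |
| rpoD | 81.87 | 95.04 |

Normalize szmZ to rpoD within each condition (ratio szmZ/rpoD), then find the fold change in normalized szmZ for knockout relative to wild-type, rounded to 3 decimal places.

0.257

szmZ/rpoD (wild-type) = 1.529 / 81.87 = 0.018676
szmZ/rpoD (knockout) = 0.456 / 95.04 = 0.004798
Fold change = 0.004798 / 0.018676 = 0.2569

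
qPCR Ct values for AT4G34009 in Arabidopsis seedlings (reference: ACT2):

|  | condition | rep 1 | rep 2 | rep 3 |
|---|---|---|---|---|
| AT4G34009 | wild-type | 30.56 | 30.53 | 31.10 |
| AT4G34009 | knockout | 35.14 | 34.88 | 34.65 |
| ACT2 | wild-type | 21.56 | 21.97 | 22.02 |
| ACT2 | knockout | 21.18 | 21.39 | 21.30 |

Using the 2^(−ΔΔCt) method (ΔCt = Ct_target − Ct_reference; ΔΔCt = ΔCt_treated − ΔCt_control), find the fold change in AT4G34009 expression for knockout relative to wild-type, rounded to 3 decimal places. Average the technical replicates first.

Mean Ct: AT4G34009 wild-type 30.730; AT4G34009 knockout 34.890; ACT2 wild-type 21.850; ACT2 knockout 21.290
ΔCt(wild-type) = 30.730 − 21.850 = 8.880
ΔCt(knockout) = 34.890 − 21.290 = 13.600
ΔΔCt = 13.600 − 8.880 = 4.720
Fold change = 2^(−4.720) = 0.0379

0.038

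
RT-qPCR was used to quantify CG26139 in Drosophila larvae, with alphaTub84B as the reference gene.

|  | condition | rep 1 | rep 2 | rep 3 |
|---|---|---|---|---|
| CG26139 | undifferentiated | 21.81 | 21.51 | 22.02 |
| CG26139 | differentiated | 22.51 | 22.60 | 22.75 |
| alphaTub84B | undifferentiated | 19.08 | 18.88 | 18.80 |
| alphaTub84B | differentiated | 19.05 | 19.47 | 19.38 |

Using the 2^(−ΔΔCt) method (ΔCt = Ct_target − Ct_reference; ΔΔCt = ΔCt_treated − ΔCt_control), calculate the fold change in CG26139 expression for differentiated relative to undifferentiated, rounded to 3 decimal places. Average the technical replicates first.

Mean Ct: CG26139 undifferentiated 21.780; CG26139 differentiated 22.620; alphaTub84B undifferentiated 18.920; alphaTub84B differentiated 19.300
ΔCt(undifferentiated) = 21.780 − 18.920 = 2.860
ΔCt(differentiated) = 22.620 − 19.300 = 3.320
ΔΔCt = 3.320 − 2.860 = 0.460
Fold change = 2^(−0.460) = 0.7270

0.727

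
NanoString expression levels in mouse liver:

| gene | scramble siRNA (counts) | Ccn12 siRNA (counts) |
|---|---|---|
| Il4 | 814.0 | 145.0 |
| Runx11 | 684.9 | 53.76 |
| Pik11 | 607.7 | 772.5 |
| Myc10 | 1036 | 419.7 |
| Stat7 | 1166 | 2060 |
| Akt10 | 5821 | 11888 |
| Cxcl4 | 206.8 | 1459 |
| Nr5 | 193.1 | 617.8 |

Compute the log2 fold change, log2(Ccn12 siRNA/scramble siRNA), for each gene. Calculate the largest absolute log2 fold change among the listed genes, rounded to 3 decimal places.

log2(145.0/814.0) = -2.489  (Il4)
log2(53.76/684.9) = -3.671  (Runx11)
log2(772.5/607.7) = 0.346  (Pik11)
log2(419.7/1036) = -1.304  (Myc10)
log2(2060/1166) = 0.821  (Stat7)
log2(11888/5821) = 1.030  (Akt10)
log2(1459/206.8) = 2.819  (Cxcl4)
log2(617.8/193.1) = 1.678  (Nr5)
The largest magnitude belongs to Runx11.

3.671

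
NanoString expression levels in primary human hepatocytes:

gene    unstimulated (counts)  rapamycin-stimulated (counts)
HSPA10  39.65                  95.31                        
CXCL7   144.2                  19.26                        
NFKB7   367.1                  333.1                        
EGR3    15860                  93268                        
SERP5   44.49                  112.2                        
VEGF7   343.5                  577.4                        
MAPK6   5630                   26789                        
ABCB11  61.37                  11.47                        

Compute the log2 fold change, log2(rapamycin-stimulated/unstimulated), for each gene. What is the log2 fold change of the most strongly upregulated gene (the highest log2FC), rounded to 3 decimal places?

2.556

log2(95.31/39.65) = 1.265  (HSPA10)
log2(19.26/144.2) = -2.904  (CXCL7)
log2(333.1/367.1) = -0.140  (NFKB7)
log2(93268/15860) = 2.556  (EGR3)
log2(112.2/44.49) = 1.335  (SERP5)
log2(577.4/343.5) = 0.749  (VEGF7)
log2(26789/5630) = 2.250  (MAPK6)
log2(11.47/61.37) = -2.420  (ABCB11)
EGR3 is most strongly upregulated.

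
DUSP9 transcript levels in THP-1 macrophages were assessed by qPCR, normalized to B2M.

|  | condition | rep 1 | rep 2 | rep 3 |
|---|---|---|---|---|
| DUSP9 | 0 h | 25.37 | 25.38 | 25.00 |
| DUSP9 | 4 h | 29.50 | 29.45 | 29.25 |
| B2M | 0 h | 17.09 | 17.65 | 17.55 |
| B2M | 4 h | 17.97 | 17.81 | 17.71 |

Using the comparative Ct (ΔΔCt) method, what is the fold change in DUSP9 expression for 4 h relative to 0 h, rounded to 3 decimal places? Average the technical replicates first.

Mean Ct: DUSP9 0 h 25.250; DUSP9 4 h 29.400; B2M 0 h 17.430; B2M 4 h 17.830
ΔCt(0 h) = 25.250 − 17.430 = 7.820
ΔCt(4 h) = 29.400 − 17.830 = 11.570
ΔΔCt = 11.570 − 7.820 = 3.750
Fold change = 2^(−3.750) = 0.0743

0.074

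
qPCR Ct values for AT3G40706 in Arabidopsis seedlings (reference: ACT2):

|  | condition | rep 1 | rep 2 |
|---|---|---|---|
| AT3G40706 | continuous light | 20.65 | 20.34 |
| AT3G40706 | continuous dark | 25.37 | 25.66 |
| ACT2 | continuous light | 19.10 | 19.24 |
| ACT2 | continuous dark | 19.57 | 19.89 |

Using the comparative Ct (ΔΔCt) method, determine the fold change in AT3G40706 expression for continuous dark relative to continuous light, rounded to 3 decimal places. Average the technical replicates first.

0.045

Mean Ct: AT3G40706 continuous light 20.495; AT3G40706 continuous dark 25.515; ACT2 continuous light 19.170; ACT2 continuous dark 19.730
ΔCt(continuous light) = 20.495 − 19.170 = 1.325
ΔCt(continuous dark) = 25.515 − 19.730 = 5.785
ΔΔCt = 5.785 − 1.325 = 4.460
Fold change = 2^(−4.460) = 0.0454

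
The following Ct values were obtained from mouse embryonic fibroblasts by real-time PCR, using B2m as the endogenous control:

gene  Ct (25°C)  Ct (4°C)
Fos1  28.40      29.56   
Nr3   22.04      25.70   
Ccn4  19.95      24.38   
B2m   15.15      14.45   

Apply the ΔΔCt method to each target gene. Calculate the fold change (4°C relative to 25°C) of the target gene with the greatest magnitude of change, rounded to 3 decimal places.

0.029

Fos1: ΔΔCt = (29.56−14.45) − (28.40−15.15) = 15.11 − 13.25 = 1.86; fold change = 2^-1.86 = 0.275
Nr3: ΔΔCt = (25.70−14.45) − (22.04−15.15) = 11.25 − 6.89 = 4.36; fold change = 2^-4.36 = 0.049
Ccn4: ΔΔCt = (24.38−14.45) − (19.95−15.15) = 9.93 − 4.80 = 5.13; fold change = 2^-5.13 = 0.029
Ccn4 has the largest |ΔΔCt| = 5.13.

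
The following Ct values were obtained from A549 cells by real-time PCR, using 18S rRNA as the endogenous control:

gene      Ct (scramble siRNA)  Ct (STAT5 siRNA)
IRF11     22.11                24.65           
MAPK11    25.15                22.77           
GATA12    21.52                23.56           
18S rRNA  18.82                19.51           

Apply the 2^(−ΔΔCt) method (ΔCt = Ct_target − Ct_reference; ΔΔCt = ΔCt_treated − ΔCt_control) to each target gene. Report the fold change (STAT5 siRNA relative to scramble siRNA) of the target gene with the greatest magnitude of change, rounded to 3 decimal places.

IRF11: ΔΔCt = (24.65−19.51) − (22.11−18.82) = 5.14 − 3.29 = 1.85; fold change = 2^-1.85 = 0.277
MAPK11: ΔΔCt = (22.77−19.51) − (25.15−18.82) = 3.26 − 6.33 = -3.07; fold change = 2^3.07 = 8.398
GATA12: ΔΔCt = (23.56−19.51) − (21.52−18.82) = 4.05 − 2.70 = 1.35; fold change = 2^-1.35 = 0.392
MAPK11 has the largest |ΔΔCt| = 3.07.

8.398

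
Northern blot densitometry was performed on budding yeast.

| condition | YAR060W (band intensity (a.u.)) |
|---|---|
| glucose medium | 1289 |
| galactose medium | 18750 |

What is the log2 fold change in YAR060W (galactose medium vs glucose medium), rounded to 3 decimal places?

3.863

Fold change = 18750 / 1289 = 14.5462
log2(14.5462) = 3.8626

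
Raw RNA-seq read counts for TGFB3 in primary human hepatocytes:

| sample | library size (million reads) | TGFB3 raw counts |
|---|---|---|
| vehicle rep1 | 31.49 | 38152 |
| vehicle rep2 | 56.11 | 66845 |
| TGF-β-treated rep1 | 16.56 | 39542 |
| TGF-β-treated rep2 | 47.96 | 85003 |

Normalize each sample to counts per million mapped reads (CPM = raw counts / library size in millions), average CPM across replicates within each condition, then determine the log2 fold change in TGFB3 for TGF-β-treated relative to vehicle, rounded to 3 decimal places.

CPM(vehicle rep1) = 38152 / 31.49 = 1211.5592
CPM(vehicle rep2) = 66845 / 56.11 = 1191.3206
CPM(TGF-β-treated rep1) = 39542 / 16.56 = 2387.8019
CPM(TGF-β-treated rep2) = 85003 / 47.96 = 1772.3728
mean CPM(vehicle) = 1201.4399; mean CPM(TGF-β-treated) = 2080.0874
Fold change = 2080.0874 / 1201.4399 = 1.73133
log2(1.73133) = 0.7919

0.792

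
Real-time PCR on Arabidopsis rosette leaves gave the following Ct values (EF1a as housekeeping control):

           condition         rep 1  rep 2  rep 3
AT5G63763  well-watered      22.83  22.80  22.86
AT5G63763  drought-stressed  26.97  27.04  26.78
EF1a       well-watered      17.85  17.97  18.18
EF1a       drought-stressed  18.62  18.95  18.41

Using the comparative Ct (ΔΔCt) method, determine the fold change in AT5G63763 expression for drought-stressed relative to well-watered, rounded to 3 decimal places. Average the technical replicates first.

0.092

Mean Ct: AT5G63763 well-watered 22.830; AT5G63763 drought-stressed 26.930; EF1a well-watered 18.000; EF1a drought-stressed 18.660
ΔCt(well-watered) = 22.830 − 18.000 = 4.830
ΔCt(drought-stressed) = 26.930 − 18.660 = 8.270
ΔΔCt = 8.270 − 4.830 = 3.440
Fold change = 2^(−3.440) = 0.0921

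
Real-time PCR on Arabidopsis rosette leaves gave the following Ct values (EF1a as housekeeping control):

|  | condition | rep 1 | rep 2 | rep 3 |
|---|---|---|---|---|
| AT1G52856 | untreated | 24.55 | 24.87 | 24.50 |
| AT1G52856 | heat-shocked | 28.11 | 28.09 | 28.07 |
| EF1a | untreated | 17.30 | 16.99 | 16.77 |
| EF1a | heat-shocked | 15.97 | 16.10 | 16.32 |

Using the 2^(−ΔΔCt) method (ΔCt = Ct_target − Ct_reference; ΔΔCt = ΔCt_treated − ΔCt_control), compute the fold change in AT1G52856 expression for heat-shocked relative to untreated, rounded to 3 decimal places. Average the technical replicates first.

Mean Ct: AT1G52856 untreated 24.640; AT1G52856 heat-shocked 28.090; EF1a untreated 17.020; EF1a heat-shocked 16.130
ΔCt(untreated) = 24.640 − 17.020 = 7.620
ΔCt(heat-shocked) = 28.090 − 16.130 = 11.960
ΔΔCt = 11.960 − 7.620 = 4.340
Fold change = 2^(−4.340) = 0.0494

0.049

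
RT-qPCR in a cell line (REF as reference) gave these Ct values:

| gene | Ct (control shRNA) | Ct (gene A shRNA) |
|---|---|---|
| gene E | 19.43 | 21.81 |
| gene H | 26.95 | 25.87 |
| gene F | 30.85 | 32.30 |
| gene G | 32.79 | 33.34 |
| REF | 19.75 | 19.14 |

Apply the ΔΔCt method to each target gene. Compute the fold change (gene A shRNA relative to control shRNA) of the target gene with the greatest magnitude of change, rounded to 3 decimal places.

gene E: ΔΔCt = (21.81−19.14) − (19.43−19.75) = 2.67 − (-0.32) = 2.99; fold change = 2^-2.99 = 0.126
gene H: ΔΔCt = (25.87−19.14) − (26.95−19.75) = 6.73 − 7.20 = -0.47; fold change = 2^0.47 = 1.385
gene F: ΔΔCt = (32.30−19.14) − (30.85−19.75) = 13.16 − 11.10 = 2.06; fold change = 2^-2.06 = 0.240
gene G: ΔΔCt = (33.34−19.14) − (32.79−19.75) = 14.20 − 13.04 = 1.16; fold change = 2^-1.16 = 0.448
gene E has the largest |ΔΔCt| = 2.99.

0.126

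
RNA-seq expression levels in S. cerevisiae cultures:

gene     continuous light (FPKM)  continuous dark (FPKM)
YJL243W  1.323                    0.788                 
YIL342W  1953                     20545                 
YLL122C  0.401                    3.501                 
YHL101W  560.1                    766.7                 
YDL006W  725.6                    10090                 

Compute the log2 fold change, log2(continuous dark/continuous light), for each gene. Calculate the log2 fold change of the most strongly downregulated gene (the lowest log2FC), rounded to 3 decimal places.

-0.748

log2(0.788/1.323) = -0.748  (YJL243W)
log2(20545/1953) = 3.395  (YIL342W)
log2(3.501/0.401) = 3.126  (YLL122C)
log2(766.7/560.1) = 0.453  (YHL101W)
log2(10090/725.6) = 3.798  (YDL006W)
YJL243W is most strongly downregulated.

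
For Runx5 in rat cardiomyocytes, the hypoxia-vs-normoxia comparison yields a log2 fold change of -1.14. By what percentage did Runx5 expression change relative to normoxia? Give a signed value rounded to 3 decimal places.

-54.624%

Fold change = 2^(-1.14) = 0.4538
Percent change = (FC − 1) × 100% = (0.4538 − 1) × 100 = -54.624%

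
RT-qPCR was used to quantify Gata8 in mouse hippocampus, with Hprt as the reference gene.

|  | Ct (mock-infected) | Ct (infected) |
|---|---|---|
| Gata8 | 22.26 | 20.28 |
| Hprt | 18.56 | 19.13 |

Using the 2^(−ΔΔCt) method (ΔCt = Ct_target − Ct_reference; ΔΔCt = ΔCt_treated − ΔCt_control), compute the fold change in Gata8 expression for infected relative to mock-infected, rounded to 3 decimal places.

5.856

ΔCt(mock-infected) = 22.260 − 18.560 = 3.700
ΔCt(infected) = 20.280 − 19.130 = 1.150
ΔΔCt = 1.150 − 3.700 = -2.550
Fold change = 2^(−(-2.550)) = 2^2.550 = 5.8563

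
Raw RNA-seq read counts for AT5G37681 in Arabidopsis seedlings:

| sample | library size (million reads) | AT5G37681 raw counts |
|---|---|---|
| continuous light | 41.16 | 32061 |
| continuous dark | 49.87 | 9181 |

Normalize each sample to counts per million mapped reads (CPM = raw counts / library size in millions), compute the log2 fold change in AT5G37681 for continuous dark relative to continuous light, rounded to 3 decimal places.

-2.081

CPM(continuous light) = 32061 / 41.16 = 778.9359
CPM(continuous dark) = 9181 / 49.87 = 184.0987
Fold change = 184.0987 / 778.9359 = 0.23635
log2(0.23635) = -2.0810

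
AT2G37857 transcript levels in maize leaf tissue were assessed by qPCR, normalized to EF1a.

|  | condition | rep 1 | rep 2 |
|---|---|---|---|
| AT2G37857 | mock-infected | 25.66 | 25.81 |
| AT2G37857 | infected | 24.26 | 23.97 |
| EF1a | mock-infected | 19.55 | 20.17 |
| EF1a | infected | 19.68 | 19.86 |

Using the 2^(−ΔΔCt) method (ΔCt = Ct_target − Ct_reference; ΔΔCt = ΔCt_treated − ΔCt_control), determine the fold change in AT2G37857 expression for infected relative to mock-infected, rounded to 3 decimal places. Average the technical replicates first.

2.888

Mean Ct: AT2G37857 mock-infected 25.735; AT2G37857 infected 24.115; EF1a mock-infected 19.860; EF1a infected 19.770
ΔCt(mock-infected) = 25.735 − 19.860 = 5.875
ΔCt(infected) = 24.115 − 19.770 = 4.345
ΔΔCt = 4.345 − 5.875 = -1.530
Fold change = 2^(−(-1.530)) = 2^1.530 = 2.8879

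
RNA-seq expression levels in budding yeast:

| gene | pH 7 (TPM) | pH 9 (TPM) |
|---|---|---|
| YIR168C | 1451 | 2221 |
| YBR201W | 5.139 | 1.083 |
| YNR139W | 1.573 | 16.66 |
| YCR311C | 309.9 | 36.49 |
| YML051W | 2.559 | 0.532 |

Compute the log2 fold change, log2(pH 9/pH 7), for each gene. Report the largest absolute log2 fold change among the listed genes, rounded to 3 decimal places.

3.405

log2(2221/1451) = 0.614  (YIR168C)
log2(1.083/5.139) = -2.246  (YBR201W)
log2(16.66/1.573) = 3.405  (YNR139W)
log2(36.49/309.9) = -3.086  (YCR311C)
log2(0.532/2.559) = -2.266  (YML051W)
The largest magnitude belongs to YNR139W.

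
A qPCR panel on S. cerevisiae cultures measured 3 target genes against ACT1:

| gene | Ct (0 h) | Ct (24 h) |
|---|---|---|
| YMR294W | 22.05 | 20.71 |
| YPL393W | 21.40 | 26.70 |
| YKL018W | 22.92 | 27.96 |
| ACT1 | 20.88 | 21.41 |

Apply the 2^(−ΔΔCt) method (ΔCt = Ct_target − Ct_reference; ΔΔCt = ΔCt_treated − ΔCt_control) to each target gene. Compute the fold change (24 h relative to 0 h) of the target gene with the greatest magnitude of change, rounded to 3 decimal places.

YMR294W: ΔΔCt = (20.71−21.41) − (22.05−20.88) = -0.70 − 1.17 = -1.87; fold change = 2^1.87 = 3.655
YPL393W: ΔΔCt = (26.70−21.41) − (21.40−20.88) = 5.29 − 0.52 = 4.77; fold change = 2^-4.77 = 0.037
YKL018W: ΔΔCt = (27.96−21.41) − (22.92−20.88) = 6.55 − 2.04 = 4.51; fold change = 2^-4.51 = 0.044
YPL393W has the largest |ΔΔCt| = 4.77.

0.037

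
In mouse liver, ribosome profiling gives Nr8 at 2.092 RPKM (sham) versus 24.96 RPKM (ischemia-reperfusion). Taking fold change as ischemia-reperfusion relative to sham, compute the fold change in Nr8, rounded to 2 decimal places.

Fold change = 24.96 / 2.092 = 11.931
Nr8 is upregulated.

11.93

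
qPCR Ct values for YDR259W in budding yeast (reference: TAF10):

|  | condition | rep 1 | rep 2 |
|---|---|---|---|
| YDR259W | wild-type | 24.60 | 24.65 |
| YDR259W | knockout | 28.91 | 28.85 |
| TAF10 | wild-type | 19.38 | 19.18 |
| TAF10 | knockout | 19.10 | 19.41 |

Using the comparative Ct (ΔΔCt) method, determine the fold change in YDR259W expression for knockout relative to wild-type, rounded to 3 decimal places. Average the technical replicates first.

Mean Ct: YDR259W wild-type 24.625; YDR259W knockout 28.880; TAF10 wild-type 19.280; TAF10 knockout 19.255
ΔCt(wild-type) = 24.625 − 19.280 = 5.345
ΔCt(knockout) = 28.880 − 19.255 = 9.625
ΔΔCt = 9.625 − 5.345 = 4.280
Fold change = 2^(−4.280) = 0.0515

0.051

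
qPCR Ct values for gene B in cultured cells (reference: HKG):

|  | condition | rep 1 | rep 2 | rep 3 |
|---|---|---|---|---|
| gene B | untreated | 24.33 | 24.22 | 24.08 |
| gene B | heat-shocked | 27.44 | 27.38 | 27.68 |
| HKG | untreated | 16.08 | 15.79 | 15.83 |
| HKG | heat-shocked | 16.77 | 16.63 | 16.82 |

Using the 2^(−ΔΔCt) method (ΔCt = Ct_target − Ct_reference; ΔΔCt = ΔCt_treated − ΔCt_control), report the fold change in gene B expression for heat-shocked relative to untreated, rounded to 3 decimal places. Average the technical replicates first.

0.183

Mean Ct: gene B untreated 24.210; gene B heat-shocked 27.500; HKG untreated 15.900; HKG heat-shocked 16.740
ΔCt(untreated) = 24.210 − 15.900 = 8.310
ΔCt(heat-shocked) = 27.500 − 16.740 = 10.760
ΔΔCt = 10.760 − 8.310 = 2.450
Fold change = 2^(−2.450) = 0.1830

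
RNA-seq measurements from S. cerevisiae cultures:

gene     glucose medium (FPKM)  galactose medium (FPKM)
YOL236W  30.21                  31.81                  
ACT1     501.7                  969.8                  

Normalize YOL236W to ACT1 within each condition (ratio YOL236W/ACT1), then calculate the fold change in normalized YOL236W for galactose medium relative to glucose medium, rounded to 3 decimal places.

YOL236W/ACT1 (glucose medium) = 30.21 / 501.7 = 0.060215
YOL236W/ACT1 (galactose medium) = 31.81 / 969.8 = 0.032801
Fold change = 0.032801 / 0.060215 = 0.5447

0.545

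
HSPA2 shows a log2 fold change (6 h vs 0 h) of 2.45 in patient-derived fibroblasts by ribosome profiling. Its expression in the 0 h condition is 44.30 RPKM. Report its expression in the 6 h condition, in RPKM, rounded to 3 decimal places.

Fold change = 2^(2.45) = 5.4642
6 h expression = 44.30 × 5.4642 = 242.062

242.062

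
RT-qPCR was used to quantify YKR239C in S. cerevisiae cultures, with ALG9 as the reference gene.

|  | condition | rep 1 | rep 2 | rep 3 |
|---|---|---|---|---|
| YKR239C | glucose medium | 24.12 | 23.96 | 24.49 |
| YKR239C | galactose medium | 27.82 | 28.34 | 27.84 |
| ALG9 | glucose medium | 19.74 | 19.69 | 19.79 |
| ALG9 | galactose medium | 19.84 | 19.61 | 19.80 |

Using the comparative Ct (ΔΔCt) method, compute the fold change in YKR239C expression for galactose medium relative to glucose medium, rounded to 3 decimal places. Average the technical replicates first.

0.072

Mean Ct: YKR239C glucose medium 24.190; YKR239C galactose medium 28.000; ALG9 glucose medium 19.740; ALG9 galactose medium 19.750
ΔCt(glucose medium) = 24.190 − 19.740 = 4.450
ΔCt(galactose medium) = 28.000 − 19.750 = 8.250
ΔΔCt = 8.250 − 4.450 = 3.800
Fold change = 2^(−3.800) = 0.0718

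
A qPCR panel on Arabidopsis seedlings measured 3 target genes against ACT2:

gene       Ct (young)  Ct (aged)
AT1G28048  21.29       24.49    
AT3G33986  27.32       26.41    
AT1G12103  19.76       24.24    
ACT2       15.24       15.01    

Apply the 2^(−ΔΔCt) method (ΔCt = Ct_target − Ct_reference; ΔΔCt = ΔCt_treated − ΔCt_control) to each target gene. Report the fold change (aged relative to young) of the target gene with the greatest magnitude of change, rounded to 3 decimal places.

AT1G28048: ΔΔCt = (24.49−15.01) − (21.29−15.24) = 9.48 − 6.05 = 3.43; fold change = 2^-3.43 = 0.093
AT3G33986: ΔΔCt = (26.41−15.01) − (27.32−15.24) = 11.40 − 12.08 = -0.68; fold change = 2^0.68 = 1.602
AT1G12103: ΔΔCt = (24.24−15.01) − (19.76−15.24) = 9.23 − 4.52 = 4.71; fold change = 2^-4.71 = 0.038
AT1G12103 has the largest |ΔΔCt| = 4.71.

0.038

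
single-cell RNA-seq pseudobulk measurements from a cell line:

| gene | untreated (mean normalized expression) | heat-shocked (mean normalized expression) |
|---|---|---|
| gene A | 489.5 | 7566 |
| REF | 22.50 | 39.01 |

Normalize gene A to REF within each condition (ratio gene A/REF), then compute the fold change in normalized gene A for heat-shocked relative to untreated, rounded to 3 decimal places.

8.915

gene A/REF (untreated) = 489.5 / 22.50 = 21.756
gene A/REF (heat-shocked) = 7566 / 39.01 = 193.95
Fold change = 193.95 / 21.756 = 8.9150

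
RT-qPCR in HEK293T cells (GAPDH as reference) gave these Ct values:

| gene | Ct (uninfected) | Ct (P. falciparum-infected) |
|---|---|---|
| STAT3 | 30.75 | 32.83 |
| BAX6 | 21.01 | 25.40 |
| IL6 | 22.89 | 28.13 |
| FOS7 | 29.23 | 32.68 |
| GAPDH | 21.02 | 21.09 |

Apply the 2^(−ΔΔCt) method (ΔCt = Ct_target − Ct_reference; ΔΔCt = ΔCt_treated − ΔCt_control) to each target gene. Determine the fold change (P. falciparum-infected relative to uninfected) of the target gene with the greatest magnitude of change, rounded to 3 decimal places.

0.028

STAT3: ΔΔCt = (32.83−21.09) − (30.75−21.02) = 11.74 − 9.73 = 2.01; fold change = 2^-2.01 = 0.248
BAX6: ΔΔCt = (25.40−21.09) − (21.01−21.02) = 4.31 − (-0.01) = 4.32; fold change = 2^-4.32 = 0.050
IL6: ΔΔCt = (28.13−21.09) − (22.89−21.02) = 7.04 − 1.87 = 5.17; fold change = 2^-5.17 = 0.028
FOS7: ΔΔCt = (32.68−21.09) − (29.23−21.02) = 11.59 − 8.21 = 3.38; fold change = 2^-3.38 = 0.096
IL6 has the largest |ΔΔCt| = 5.17.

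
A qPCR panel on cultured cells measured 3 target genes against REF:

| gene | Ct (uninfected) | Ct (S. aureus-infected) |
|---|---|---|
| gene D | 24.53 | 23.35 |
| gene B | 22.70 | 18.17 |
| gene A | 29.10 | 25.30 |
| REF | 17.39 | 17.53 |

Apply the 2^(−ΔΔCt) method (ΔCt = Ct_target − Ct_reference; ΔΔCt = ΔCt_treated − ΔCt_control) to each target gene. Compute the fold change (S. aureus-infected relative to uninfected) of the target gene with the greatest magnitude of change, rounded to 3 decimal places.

gene D: ΔΔCt = (23.35−17.53) − (24.53−17.39) = 5.82 − 7.14 = -1.32; fold change = 2^1.32 = 2.497
gene B: ΔΔCt = (18.17−17.53) − (22.70−17.39) = 0.64 − 5.31 = -4.67; fold change = 2^4.67 = 25.457
gene A: ΔΔCt = (25.30−17.53) − (29.10−17.39) = 7.77 − 11.71 = -3.94; fold change = 2^3.94 = 15.348
gene B has the largest |ΔΔCt| = 4.67.

25.457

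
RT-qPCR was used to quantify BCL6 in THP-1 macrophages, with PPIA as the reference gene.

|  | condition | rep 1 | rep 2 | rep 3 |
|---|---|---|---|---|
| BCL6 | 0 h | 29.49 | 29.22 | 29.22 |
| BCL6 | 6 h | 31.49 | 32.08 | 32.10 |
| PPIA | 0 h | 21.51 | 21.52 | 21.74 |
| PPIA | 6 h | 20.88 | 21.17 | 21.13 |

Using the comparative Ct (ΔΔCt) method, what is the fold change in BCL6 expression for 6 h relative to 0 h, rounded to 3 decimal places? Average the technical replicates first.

Mean Ct: BCL6 0 h 29.310; BCL6 6 h 31.890; PPIA 0 h 21.590; PPIA 6 h 21.060
ΔCt(0 h) = 29.310 − 21.590 = 7.720
ΔCt(6 h) = 31.890 − 21.060 = 10.830
ΔΔCt = 10.830 − 7.720 = 3.110
Fold change = 2^(−3.110) = 0.1158

0.116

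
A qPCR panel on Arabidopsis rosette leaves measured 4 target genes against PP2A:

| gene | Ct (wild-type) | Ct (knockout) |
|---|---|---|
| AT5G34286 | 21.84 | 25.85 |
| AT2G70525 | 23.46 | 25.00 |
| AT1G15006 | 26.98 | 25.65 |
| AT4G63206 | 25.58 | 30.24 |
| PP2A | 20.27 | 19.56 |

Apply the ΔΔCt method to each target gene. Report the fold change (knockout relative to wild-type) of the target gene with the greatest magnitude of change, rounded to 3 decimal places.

AT5G34286: ΔΔCt = (25.85−19.56) − (21.84−20.27) = 6.29 − 1.57 = 4.72; fold change = 2^-4.72 = 0.038
AT2G70525: ΔΔCt = (25.00−19.56) − (23.46−20.27) = 5.44 − 3.19 = 2.25; fold change = 2^-2.25 = 0.210
AT1G15006: ΔΔCt = (25.65−19.56) − (26.98−20.27) = 6.09 − 6.71 = -0.62; fold change = 2^0.62 = 1.537
AT4G63206: ΔΔCt = (30.24−19.56) − (25.58−20.27) = 10.68 − 5.31 = 5.37; fold change = 2^-5.37 = 0.024
AT4G63206 has the largest |ΔΔCt| = 5.37.

0.024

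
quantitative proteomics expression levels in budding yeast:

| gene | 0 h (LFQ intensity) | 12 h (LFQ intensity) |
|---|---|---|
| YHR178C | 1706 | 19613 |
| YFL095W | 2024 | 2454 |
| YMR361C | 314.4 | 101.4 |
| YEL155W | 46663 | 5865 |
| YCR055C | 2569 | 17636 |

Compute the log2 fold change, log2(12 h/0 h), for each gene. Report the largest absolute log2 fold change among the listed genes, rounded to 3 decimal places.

3.523

log2(19613/1706) = 3.523  (YHR178C)
log2(2454/2024) = 0.278  (YFL095W)
log2(101.4/314.4) = -1.633  (YMR361C)
log2(5865/46663) = -2.992  (YEL155W)
log2(17636/2569) = 2.779  (YCR055C)
The largest magnitude belongs to YHR178C.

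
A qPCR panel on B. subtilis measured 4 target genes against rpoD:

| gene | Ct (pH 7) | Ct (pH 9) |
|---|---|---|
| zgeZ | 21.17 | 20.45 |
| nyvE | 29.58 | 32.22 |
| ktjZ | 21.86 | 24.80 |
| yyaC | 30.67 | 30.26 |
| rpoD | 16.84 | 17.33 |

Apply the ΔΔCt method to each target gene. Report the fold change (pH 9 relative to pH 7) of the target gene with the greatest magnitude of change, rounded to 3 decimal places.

0.183

zgeZ: ΔΔCt = (20.45−17.33) − (21.17−16.84) = 3.12 − 4.33 = -1.21; fold change = 2^1.21 = 2.313
nyvE: ΔΔCt = (32.22−17.33) − (29.58−16.84) = 14.89 − 12.74 = 2.15; fold change = 2^-2.15 = 0.225
ktjZ: ΔΔCt = (24.80−17.33) − (21.86−16.84) = 7.47 − 5.02 = 2.45; fold change = 2^-2.45 = 0.183
yyaC: ΔΔCt = (30.26−17.33) − (30.67−16.84) = 12.93 − 13.83 = -0.90; fold change = 2^0.90 = 1.866
ktjZ has the largest |ΔΔCt| = 2.45.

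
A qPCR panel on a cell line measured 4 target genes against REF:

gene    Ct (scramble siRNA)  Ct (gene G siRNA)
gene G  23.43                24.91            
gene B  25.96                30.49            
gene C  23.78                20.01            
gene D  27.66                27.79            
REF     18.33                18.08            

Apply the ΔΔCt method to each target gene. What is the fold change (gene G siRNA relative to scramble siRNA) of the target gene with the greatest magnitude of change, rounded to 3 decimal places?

gene G: ΔΔCt = (24.91−18.08) − (23.43−18.33) = 6.83 − 5.10 = 1.73; fold change = 2^-1.73 = 0.301
gene B: ΔΔCt = (30.49−18.08) − (25.96−18.33) = 12.41 − 7.63 = 4.78; fold change = 2^-4.78 = 0.036
gene C: ΔΔCt = (20.01−18.08) − (23.78−18.33) = 1.93 − 5.45 = -3.52; fold change = 2^3.52 = 11.472
gene D: ΔΔCt = (27.79−18.08) − (27.66−18.33) = 9.71 − 9.33 = 0.38; fold change = 2^-0.38 = 0.768
gene B has the largest |ΔΔCt| = 4.78.

0.036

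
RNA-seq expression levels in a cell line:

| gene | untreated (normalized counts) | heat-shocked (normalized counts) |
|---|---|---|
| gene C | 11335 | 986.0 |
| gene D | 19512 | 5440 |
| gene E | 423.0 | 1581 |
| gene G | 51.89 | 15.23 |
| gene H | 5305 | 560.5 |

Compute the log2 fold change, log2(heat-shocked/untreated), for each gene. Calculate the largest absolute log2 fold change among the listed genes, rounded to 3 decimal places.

3.523

log2(986.0/11335) = -3.523  (gene C)
log2(5440/19512) = -1.843  (gene D)
log2(1581/423.0) = 1.902  (gene E)
log2(15.23/51.89) = -1.769  (gene G)
log2(560.5/5305) = -3.243  (gene H)
The largest magnitude belongs to gene C.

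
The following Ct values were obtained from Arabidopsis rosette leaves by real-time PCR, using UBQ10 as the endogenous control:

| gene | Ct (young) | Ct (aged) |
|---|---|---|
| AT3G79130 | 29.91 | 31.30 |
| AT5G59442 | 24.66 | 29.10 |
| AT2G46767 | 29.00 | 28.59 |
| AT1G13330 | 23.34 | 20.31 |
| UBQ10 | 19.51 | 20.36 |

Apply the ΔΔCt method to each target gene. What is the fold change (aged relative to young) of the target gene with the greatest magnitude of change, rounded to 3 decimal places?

AT3G79130: ΔΔCt = (31.30−20.36) − (29.91−19.51) = 10.94 − 10.40 = 0.54; fold change = 2^-0.54 = 0.688
AT5G59442: ΔΔCt = (29.10−20.36) − (24.66−19.51) = 8.74 − 5.15 = 3.59; fold change = 2^-3.59 = 0.083
AT2G46767: ΔΔCt = (28.59−20.36) − (29.00−19.51) = 8.23 − 9.49 = -1.26; fold change = 2^1.26 = 2.395
AT1G13330: ΔΔCt = (20.31−20.36) − (23.34−19.51) = -0.05 − 3.83 = -3.88; fold change = 2^3.88 = 14.723
AT1G13330 has the largest |ΔΔCt| = 3.88.

14.723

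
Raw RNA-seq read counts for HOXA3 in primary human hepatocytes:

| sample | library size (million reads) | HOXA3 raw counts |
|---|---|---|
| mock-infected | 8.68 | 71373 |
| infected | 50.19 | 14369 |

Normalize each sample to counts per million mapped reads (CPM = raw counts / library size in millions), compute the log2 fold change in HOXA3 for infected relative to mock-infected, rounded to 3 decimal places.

CPM(mock-infected) = 71373 / 8.68 = 8222.6959
CPM(infected) = 14369 / 50.19 = 286.2921
Fold change = 286.2921 / 8222.6959 = 0.03482
log2(0.03482) = -4.8441

-4.844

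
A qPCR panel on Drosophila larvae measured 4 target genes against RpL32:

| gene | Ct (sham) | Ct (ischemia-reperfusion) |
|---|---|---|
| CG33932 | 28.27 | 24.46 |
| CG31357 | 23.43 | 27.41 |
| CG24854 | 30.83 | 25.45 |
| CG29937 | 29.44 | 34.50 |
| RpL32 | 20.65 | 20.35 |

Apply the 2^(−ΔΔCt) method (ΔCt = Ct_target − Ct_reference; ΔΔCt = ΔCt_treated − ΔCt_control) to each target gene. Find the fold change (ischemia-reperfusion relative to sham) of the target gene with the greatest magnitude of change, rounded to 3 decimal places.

0.024

CG33932: ΔΔCt = (24.46−20.35) − (28.27−20.65) = 4.11 − 7.62 = -3.51; fold change = 2^3.51 = 11.392
CG31357: ΔΔCt = (27.41−20.35) − (23.43−20.65) = 7.06 − 2.78 = 4.28; fold change = 2^-4.28 = 0.051
CG24854: ΔΔCt = (25.45−20.35) − (30.83−20.65) = 5.10 − 10.18 = -5.08; fold change = 2^5.08 = 33.825
CG29937: ΔΔCt = (34.50−20.35) − (29.44−20.65) = 14.15 − 8.79 = 5.36; fold change = 2^-5.36 = 0.024
CG29937 has the largest |ΔΔCt| = 5.36.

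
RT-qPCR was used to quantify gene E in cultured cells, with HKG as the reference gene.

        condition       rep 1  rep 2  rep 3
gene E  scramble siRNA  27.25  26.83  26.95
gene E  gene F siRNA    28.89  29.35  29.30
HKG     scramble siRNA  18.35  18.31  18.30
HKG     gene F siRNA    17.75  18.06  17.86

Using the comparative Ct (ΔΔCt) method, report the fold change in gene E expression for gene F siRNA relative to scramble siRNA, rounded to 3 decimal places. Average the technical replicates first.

Mean Ct: gene E scramble siRNA 27.010; gene E gene F siRNA 29.180; HKG scramble siRNA 18.320; HKG gene F siRNA 17.890
ΔCt(scramble siRNA) = 27.010 − 18.320 = 8.690
ΔCt(gene F siRNA) = 29.180 − 17.890 = 11.290
ΔΔCt = 11.290 − 8.690 = 2.600
Fold change = 2^(−2.600) = 0.1649

0.165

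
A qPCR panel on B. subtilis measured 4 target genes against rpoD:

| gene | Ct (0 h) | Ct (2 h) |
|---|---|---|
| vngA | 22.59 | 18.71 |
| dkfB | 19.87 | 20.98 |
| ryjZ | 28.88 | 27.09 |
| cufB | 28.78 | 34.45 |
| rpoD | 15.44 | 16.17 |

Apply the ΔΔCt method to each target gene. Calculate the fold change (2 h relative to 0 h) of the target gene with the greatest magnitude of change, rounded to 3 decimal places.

0.033

vngA: ΔΔCt = (18.71−16.17) − (22.59−15.44) = 2.54 − 7.15 = -4.61; fold change = 2^4.61 = 24.420
dkfB: ΔΔCt = (20.98−16.17) − (19.87−15.44) = 4.81 − 4.43 = 0.38; fold change = 2^-0.38 = 0.768
ryjZ: ΔΔCt = (27.09−16.17) − (28.88−15.44) = 10.92 − 13.44 = -2.52; fold change = 2^2.52 = 5.736
cufB: ΔΔCt = (34.45−16.17) − (28.78−15.44) = 18.28 − 13.34 = 4.94; fold change = 2^-4.94 = 0.033
cufB has the largest |ΔΔCt| = 4.94.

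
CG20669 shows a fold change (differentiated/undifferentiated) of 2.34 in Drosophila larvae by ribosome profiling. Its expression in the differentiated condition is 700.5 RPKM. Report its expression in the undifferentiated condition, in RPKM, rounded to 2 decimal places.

299.36

undifferentiated expression = 700.5 / 2.34 = 299.36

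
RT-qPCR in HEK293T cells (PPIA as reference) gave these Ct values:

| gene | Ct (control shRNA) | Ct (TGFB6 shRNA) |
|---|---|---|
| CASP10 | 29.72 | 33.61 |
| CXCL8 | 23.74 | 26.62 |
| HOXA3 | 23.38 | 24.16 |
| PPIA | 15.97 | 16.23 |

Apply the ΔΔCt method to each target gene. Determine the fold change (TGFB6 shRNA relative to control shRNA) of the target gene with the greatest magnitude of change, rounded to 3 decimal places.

0.081

CASP10: ΔΔCt = (33.61−16.23) − (29.72−15.97) = 17.38 − 13.75 = 3.63; fold change = 2^-3.63 = 0.081
CXCL8: ΔΔCt = (26.62−16.23) − (23.74−15.97) = 10.39 − 7.77 = 2.62; fold change = 2^-2.62 = 0.163
HOXA3: ΔΔCt = (24.16−16.23) − (23.38−15.97) = 7.93 − 7.41 = 0.52; fold change = 2^-0.52 = 0.697
CASP10 has the largest |ΔΔCt| = 3.63.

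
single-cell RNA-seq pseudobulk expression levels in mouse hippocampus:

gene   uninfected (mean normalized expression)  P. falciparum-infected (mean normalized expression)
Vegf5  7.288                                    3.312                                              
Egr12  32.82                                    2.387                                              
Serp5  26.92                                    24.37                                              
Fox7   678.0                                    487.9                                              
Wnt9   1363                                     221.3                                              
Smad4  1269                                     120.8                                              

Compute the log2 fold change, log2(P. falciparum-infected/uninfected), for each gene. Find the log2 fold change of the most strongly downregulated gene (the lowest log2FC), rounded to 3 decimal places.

-3.781

log2(3.312/7.288) = -1.138  (Vegf5)
log2(2.387/32.82) = -3.781  (Egr12)
log2(24.37/26.92) = -0.144  (Serp5)
log2(487.9/678.0) = -0.475  (Fox7)
log2(221.3/1363) = -2.623  (Wnt9)
log2(120.8/1269) = -3.393  (Smad4)
Egr12 is most strongly downregulated.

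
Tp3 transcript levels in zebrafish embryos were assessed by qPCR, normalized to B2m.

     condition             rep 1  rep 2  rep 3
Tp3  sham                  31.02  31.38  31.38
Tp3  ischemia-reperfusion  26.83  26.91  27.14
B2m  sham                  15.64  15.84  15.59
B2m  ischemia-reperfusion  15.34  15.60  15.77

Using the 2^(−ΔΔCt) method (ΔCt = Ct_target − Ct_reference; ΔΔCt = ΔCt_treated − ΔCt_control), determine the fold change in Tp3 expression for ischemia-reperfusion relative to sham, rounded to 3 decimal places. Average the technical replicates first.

18.126

Mean Ct: Tp3 sham 31.260; Tp3 ischemia-reperfusion 26.960; B2m sham 15.690; B2m ischemia-reperfusion 15.570
ΔCt(sham) = 31.260 − 15.690 = 15.570
ΔCt(ischemia-reperfusion) = 26.960 − 15.570 = 11.390
ΔΔCt = 11.390 − 15.570 = -4.180
Fold change = 2^(−(-4.180)) = 2^4.180 = 18.1261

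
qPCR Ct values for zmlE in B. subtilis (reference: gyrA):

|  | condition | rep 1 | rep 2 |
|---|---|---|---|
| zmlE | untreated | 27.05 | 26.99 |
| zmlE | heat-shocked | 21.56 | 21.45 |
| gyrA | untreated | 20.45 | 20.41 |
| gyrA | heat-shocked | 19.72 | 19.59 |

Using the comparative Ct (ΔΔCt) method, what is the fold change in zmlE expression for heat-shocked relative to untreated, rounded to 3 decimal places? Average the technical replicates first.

Mean Ct: zmlE untreated 27.020; zmlE heat-shocked 21.505; gyrA untreated 20.430; gyrA heat-shocked 19.655
ΔCt(untreated) = 27.020 − 20.430 = 6.590
ΔCt(heat-shocked) = 21.505 − 19.655 = 1.850
ΔΔCt = 1.850 − 6.590 = -4.740
Fold change = 2^(−(-4.740)) = 2^4.740 = 26.7228

26.723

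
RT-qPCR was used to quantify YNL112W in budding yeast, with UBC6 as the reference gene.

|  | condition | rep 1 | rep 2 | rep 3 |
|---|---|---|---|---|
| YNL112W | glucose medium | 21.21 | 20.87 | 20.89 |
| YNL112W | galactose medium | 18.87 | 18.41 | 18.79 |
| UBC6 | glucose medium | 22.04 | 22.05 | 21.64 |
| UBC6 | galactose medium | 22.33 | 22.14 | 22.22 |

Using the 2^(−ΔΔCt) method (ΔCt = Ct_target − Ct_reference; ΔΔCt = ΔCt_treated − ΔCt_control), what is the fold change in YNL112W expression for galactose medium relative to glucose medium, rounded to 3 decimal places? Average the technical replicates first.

6.148

Mean Ct: YNL112W glucose medium 20.990; YNL112W galactose medium 18.690; UBC6 glucose medium 21.910; UBC6 galactose medium 22.230
ΔCt(glucose medium) = 20.990 − 21.910 = -0.920
ΔCt(galactose medium) = 18.690 − 22.230 = -3.540
ΔΔCt = -3.540 − (-0.920) = -2.620
Fold change = 2^(−(-2.620)) = 2^2.620 = 6.1475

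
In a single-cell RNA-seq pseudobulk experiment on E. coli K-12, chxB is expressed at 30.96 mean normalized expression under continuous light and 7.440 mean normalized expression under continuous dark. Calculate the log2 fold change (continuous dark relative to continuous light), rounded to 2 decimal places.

Fold change = 7.440 / 30.96 = 0.2403
log2(0.2403) = -2.057

-2.06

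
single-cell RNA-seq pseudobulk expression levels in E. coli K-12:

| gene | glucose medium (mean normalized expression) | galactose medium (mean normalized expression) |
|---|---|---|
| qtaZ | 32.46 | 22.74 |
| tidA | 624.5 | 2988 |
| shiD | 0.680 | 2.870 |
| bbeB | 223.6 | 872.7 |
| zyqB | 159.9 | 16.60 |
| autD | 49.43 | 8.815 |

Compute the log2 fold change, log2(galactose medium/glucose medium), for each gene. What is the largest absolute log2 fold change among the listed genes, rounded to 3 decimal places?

log2(22.74/32.46) = -0.513  (qtaZ)
log2(2988/624.5) = 2.258  (tidA)
log2(2.870/0.680) = 2.077  (shiD)
log2(872.7/223.6) = 1.965  (bbeB)
log2(16.60/159.9) = -3.268  (zyqB)
log2(8.815/49.43) = -2.487  (autD)
The largest magnitude belongs to zyqB.

3.268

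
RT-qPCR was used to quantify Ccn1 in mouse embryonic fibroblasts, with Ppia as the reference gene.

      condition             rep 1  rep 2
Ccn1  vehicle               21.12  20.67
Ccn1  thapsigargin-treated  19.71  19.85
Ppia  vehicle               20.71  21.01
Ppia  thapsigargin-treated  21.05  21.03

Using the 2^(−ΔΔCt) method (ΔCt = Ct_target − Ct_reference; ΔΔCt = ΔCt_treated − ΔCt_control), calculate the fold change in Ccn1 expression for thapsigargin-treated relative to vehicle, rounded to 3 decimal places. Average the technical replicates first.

Mean Ct: Ccn1 vehicle 20.895; Ccn1 thapsigargin-treated 19.780; Ppia vehicle 20.860; Ppia thapsigargin-treated 21.040
ΔCt(vehicle) = 20.895 − 20.860 = 0.035
ΔCt(thapsigargin-treated) = 19.780 − 21.040 = -1.260
ΔΔCt = -1.260 − 0.035 = -1.295
Fold change = 2^(−(-1.295)) = 2^1.295 = 2.4538

2.454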